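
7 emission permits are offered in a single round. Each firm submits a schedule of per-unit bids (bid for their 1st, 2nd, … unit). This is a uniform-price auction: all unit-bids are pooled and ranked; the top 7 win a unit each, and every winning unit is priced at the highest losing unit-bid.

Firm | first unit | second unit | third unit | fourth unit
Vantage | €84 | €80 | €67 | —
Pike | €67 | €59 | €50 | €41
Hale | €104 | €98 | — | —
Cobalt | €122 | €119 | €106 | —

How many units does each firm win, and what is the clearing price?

Merging the schedules and taking the best 7: 122 (Cobalt-1), 119 (Cobalt-2), 106 (Cobalt-3), 104 (Hale-1), 98 (Hale-2), 84 (Vantage-1), 80 (Vantage-2)
First bid not allocated: €67.
Allocation: Cobalt 3, Hale 2, Vantage 2.

Cobalt 3, Hale 2, Vantage 2; clearing price €67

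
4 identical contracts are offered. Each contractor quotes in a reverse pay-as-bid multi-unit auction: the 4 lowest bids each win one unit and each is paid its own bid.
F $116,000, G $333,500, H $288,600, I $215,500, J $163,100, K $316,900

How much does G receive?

G is paid $0

Bids ranked low→high: 116,000 (F), 163,100 (J), 215,500 (I), 288,600 (H), 316,900 (K), 333,500 (G)
Winners (4 units): F, J, I, H.
G does not win → $0.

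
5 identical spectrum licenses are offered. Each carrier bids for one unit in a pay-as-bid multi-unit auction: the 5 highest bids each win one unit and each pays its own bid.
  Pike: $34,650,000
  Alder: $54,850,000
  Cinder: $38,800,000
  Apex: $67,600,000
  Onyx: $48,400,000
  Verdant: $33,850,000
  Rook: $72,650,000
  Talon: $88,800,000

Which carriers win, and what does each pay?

Talon $88,800,000, Rook $72,650,000, Apex $67,600,000, Alder $54,850,000, Onyx $48,400,000

Ordering the bids: 88,800,000 (Talon), 72,650,000 (Rook), 67,600,000 (Apex), 54,850,000 (Alder), 48,400,000 (Onyx), 38,800,000 (Cinder), 34,650,000 (Pike), …
The 5 highest are Talon, Rook, Apex, Alder, Onyx.
Each winner pays its own bid: Talon $88,800,000, Rook $72,650,000, Apex $67,600,000, Alder $54,850,000, Onyx $48,400,000.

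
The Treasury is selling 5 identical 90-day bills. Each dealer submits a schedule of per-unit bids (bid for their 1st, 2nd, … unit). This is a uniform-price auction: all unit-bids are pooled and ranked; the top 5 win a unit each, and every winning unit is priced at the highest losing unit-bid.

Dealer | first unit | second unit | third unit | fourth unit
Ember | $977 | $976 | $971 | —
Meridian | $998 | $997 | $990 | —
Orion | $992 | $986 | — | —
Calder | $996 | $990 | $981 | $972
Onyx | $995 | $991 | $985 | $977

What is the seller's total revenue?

Total revenue: $4,955

All unit-bids, highest first — top 5: 998 (Meridian-1), 997 (Meridian-2), 996 (Calder-1), 995 (Onyx-1), 992 (Orion-1)
The (k+1)-th unit-bid is $991.
Allocation: Calder 1, Meridian 2, Onyx 1, Orion 1. Every unit priced at $991.
Revenue = 5 × 991 = $4,955.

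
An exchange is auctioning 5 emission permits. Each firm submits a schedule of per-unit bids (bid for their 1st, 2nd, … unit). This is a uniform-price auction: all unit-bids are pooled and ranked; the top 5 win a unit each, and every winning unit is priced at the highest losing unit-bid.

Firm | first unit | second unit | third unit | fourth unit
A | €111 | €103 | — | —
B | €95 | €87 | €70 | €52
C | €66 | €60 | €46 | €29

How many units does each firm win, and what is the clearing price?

Pooled unit-bids ranked (top 5): 111 (A-1), 103 (A-2), 95 (B-1), 87 (B-2), 70 (B-3)
First bid not allocated: €66.
Allocation: A 2, B 3.

A 2, B 3; clearing price €66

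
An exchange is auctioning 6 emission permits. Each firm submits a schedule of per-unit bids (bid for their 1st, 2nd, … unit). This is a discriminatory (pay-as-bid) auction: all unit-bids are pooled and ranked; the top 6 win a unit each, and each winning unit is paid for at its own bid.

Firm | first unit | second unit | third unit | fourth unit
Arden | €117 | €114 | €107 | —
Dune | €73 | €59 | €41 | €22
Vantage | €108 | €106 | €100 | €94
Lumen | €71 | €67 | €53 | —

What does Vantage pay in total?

Merging the schedules and taking the best 6: 117 (Arden-1), 114 (Arden-2), 108 (Vantage-1), 107 (Arden-3), 106 (Vantage-2), 100 (Vantage-3)
Next rejected bid: €94 (not a price — pay-as-bid).
Vantage's winning unit-bids: 108 + 106 + 100 = €314.

Vantage pays €314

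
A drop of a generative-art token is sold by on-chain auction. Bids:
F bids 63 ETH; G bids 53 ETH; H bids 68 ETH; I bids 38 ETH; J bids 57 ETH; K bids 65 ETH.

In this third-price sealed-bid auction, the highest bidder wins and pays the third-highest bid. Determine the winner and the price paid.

H pays 63 ETH

Bids ranked: 68 (H) > 65 (K) > 63 (F) > 57 (J) > 53 (G) > 38 (I)
H is highest; pays the third-highest bid, 63 ETH.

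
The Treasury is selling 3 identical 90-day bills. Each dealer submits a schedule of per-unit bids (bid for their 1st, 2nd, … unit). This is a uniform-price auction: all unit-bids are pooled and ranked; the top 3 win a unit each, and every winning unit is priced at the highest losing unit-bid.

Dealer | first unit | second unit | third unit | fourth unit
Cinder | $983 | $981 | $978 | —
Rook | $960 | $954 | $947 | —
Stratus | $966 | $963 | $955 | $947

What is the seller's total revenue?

Pooled unit-bids ranked (top 3): 983 (Cinder-1), 981 (Cinder-2), 978 (Cinder-3)
Highest rejected unit-bid = $966.
Allocation: Cinder 3. Every unit priced at $966.
Revenue = 3 × 966 = $2,898.

Total revenue: $2,898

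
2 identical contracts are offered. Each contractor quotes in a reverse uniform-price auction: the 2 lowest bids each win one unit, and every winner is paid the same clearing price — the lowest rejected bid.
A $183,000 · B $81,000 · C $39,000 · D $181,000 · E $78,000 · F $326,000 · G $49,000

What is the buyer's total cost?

Total cost: $156,000

Bids ranked low→high: 39,000 (C), 49,000 (G), 78,000 (E), 81,000 (B), …
The 2 lowest are C, G.
Lowest unsuccessful bid: $78,000 → clearing price.
Total cost = 2 × $78,000 = $156,000.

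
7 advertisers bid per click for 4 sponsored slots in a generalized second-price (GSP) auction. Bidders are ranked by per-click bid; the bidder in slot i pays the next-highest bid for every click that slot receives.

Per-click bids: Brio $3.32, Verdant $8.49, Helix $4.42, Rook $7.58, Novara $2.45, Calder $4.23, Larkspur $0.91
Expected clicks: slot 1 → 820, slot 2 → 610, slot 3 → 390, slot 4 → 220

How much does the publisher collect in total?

Sorting advertisers: $8.49 (Verdant) > $7.58 (Rook) > $4.42 (Helix) > $4.23 (Calder) > $3.32 (Brio) > …
Slot 1: Verdant pays $7.58 × 820 = $6215.60
Slot 2: Rook pays $4.42 × 610 = $2696.20
Slot 3: Helix pays $4.23 × 390 = $1649.70
Slot 4: Calder pays $3.32 × 220 = $730.40
Total = $11291.90

Total revenue: $11291.90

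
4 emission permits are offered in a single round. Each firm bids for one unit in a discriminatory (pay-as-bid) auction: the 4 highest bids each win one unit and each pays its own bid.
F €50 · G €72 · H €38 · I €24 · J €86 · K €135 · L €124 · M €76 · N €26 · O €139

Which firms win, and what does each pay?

Bids ranked high→low: 139 (O), 135 (K), 124 (L), 86 (J), 76 (M), 72 (G), …
The 4 highest are O, K, L, J.
Each winner pays its own bid: O €139, K €135, L €124, J €86.

O €139, K €135, L €124, J €86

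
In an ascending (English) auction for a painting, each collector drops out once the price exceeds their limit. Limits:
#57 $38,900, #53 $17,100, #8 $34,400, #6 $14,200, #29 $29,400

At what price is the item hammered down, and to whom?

#57 wins at $34,400

Rule: the price rises until one bidder remains; the winner pays the price at which the last rival dropped out.
Sorting limits: 38,900 (#57) > 34,400 (#8) > 29,400 (#29) > 17,100 (#53) > 14,200 (#6)
#8 is the last rival to drop out, at $34,400; #57 remains and wins at that price.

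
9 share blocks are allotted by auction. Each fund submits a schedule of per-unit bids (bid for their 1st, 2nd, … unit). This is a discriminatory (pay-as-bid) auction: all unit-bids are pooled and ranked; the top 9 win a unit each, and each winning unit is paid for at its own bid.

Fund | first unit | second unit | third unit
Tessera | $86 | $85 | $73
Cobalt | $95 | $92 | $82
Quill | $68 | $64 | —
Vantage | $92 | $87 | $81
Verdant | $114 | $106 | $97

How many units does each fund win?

Cobalt 2, Tessera 2, Vantage 2, Verdant 3

Pooled unit-bids ranked (top 9): 114 (Verdant-1), 106 (Verdant-2), 97 (Verdant-3), 95 (Cobalt-1), 92 (Cobalt-2), 92 (Vantage-1), 87 (Vantage-2), 86 (Tessera-1), 85 (Tessera-2)
Next rejected bid: $82 (not a price — pay-as-bid).
Allocation: Cobalt 2, Tessera 2, Vantage 2, Verdant 3.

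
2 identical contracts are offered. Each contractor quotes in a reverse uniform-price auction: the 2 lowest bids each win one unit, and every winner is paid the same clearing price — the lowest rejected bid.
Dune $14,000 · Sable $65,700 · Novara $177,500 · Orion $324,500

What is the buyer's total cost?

Total cost: $355,000

Ordering the bids: 14,000 (Dune), 65,700 (Sable), 177,500 (Novara), 324,500 (Orion)
Lowest 2: Dune, Sable.
Clearing price = lowest rejected bid = $177,500.
Total cost = 2 × $177,500 = $355,000.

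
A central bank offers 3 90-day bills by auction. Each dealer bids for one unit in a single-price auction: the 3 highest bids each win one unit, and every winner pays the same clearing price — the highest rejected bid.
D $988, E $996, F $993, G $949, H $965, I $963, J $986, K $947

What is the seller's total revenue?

Total revenue: $2,958

Ordering the bids: 996 (E), 993 (F), 988 (D), 986 (J), 965 (H), …
The 3 highest are E, F, D.
Highest unsuccessful bid: $986 → clearing price.
Total revenue = 3 × $986 = $2,958.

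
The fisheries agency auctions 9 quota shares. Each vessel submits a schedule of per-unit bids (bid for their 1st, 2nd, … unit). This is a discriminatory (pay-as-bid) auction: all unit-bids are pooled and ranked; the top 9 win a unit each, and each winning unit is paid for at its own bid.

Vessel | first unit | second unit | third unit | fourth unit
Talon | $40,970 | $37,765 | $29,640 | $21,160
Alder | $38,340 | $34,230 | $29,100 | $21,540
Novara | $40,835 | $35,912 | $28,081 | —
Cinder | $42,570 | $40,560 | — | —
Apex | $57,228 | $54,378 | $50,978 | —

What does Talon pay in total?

Merging the schedules and taking the best 9: 57,228 (Apex-1), 54,378 (Apex-2), 50,978 (Apex-3), 42,570 (Cinder-1), 40,970 (Talon-1), 40,835 (Novara-1), 40,560 (Cinder-2), 38,340 (Alder-1), 37,765 (Talon-2)
Next rejected bid: $35,912 (not a price — pay-as-bid).
Talon's winning unit-bids: 40,970 + 37,765 = $78,735.

Talon pays $78,735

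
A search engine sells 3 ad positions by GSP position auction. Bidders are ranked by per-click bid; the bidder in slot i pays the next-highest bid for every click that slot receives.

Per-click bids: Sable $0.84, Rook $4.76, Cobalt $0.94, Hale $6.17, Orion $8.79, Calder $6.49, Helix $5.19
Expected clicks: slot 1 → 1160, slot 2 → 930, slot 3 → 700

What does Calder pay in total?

Ranked by bid: $8.79 (Orion) > $6.49 (Calder) > $6.17 (Hale) > $5.19 (Helix) > …
Calder holds slot 2 → pays next bid $6.17 × 930 clicks = $5738.10.

Calder pays $5738.10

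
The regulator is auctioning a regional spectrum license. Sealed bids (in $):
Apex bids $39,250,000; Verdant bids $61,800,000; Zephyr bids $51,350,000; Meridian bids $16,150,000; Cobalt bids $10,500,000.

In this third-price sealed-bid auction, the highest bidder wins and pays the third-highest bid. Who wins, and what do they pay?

Verdant pays $39,250,000

Sorting bids: 61,800,000 (Verdant) > 51,350,000 (Zephyr) > 39,250,000 (Apex) > 16,150,000 (Meridian) > 10,500,000 (Cobalt)
Verdant wins; payment is bid #3 in the ranking = $39,250,000.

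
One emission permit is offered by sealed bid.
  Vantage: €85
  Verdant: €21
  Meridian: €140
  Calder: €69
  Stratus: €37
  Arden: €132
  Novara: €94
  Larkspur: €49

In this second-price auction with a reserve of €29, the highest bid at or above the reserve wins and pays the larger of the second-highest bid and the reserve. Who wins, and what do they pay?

Meridian pays €132

Bids ranked: 140 (Meridian) > 132 (Arden) > 94 (Novara) > 85 (Vantage) > 69 (Calder) > 49 (Larkspur) > …
Meridian has the top bid at or above the reserve (€140).
Second-highest bid €132 exceeds the reserve €29 → payment €132.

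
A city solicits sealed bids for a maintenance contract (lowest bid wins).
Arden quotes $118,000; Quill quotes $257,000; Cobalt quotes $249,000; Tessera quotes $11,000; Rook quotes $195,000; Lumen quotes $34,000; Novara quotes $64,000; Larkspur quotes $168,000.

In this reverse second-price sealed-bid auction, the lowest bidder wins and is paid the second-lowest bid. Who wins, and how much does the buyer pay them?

Sorting bids: 11,000 (Tessera) < 34,000 (Lumen) < 64,000 (Novara) < 118,000 (Arden) < 168,000 (Larkspur) < 195,000 (Rook) < …
Tessera wins with the lowest bid; price is set by the runner-up at $34,000.

Tessera is paid $34,000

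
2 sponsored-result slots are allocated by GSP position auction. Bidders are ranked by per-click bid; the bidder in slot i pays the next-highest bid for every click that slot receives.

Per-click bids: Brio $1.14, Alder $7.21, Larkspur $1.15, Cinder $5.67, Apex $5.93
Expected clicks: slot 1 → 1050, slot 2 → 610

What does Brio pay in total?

Brio pays $0.00

Sorting advertisers: $7.21 (Alder) > $5.93 (Apex) > $5.67 (Cinder) > …
Brio ranks below slot 2 → no slot, pays nothing.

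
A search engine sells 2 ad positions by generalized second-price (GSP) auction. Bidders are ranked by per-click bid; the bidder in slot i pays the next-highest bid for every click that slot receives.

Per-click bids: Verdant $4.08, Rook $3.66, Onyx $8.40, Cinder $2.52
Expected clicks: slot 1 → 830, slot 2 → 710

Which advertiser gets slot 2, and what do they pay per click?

Verdant; $3.66 per click

Sorting advertisers: $8.40 (Onyx) > $4.08 (Verdant) > $3.66 (Rook) > …
Slot 2 goes to the second-ranked bidder, Verdant, who pays the next bid down: $3.66/click.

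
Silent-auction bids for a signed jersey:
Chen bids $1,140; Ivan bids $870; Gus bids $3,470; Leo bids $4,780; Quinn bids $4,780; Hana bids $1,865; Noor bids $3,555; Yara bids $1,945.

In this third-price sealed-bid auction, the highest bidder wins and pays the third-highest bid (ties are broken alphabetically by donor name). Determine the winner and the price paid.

Leo pays $3,555

Sorting bids: 4,780 (Leo) > 4,780 (Quinn) > 3,555 (Noor) > 3,470 (Gus) > 1,945 (Yara) > 1,865 (Hana) > …
Tie at $4,780 → Leo wins by tie-break.
Leo is highest; pays the third-highest bid, $3,555.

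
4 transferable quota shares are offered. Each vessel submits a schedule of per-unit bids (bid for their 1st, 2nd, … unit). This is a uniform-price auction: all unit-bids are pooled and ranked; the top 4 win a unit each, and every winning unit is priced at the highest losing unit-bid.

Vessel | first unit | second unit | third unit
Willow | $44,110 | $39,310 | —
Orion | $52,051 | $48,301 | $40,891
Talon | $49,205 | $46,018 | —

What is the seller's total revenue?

Merging the schedules and taking the best 4: 52,051 (Orion-1), 49,205 (Talon-1), 48,301 (Orion-2), 46,018 (Talon-2)
The (k+1)-th unit-bid is $44,110.
Allocation: Orion 2, Talon 2. Every unit priced at $44,110.
Revenue = 4 × 44,110 = $176,440.

Total revenue: $176,440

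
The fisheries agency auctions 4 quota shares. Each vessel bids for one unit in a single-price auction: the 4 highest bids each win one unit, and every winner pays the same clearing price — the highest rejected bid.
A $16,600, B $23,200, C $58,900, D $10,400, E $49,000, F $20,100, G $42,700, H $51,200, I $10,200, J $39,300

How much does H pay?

Ordering the bids: 58,900 (C), 51,200 (H), 49,000 (E), 42,700 (G), 39,300 (J), 23,200 (B), …
The 4 highest are C, H, E, G.
Highest unsuccessful bid: $39,300 → clearing price.
H wins → pays $39,300.

H pays $39,300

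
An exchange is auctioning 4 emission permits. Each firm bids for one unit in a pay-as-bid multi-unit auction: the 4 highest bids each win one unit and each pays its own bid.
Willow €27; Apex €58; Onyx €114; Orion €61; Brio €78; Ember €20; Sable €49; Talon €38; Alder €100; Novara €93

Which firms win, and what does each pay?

Ordering the bids: 114 (Onyx), 100 (Alder), 93 (Novara), 78 (Brio), 61 (Orion), 58 (Apex), …
The 4 highest are Onyx, Alder, Novara, Brio.
Each winner pays its own bid: Onyx €114, Alder €100, Novara €93, Brio €78.

Onyx €114, Alder €100, Novara €93, Brio €78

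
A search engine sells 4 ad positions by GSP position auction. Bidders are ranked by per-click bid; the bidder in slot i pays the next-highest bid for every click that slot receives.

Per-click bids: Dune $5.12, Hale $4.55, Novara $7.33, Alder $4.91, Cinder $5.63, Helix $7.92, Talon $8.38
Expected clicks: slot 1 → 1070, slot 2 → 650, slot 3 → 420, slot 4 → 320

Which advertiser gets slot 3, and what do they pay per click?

Novara; $5.63 per click

Sorting advertisers: $8.38 (Talon) > $7.92 (Helix) > $7.33 (Novara) > $5.63 (Cinder) > $5.12 (Dune) > …
Slot 3 goes to the third-ranked bidder, Novara, who pays the next bid down: $5.63/click.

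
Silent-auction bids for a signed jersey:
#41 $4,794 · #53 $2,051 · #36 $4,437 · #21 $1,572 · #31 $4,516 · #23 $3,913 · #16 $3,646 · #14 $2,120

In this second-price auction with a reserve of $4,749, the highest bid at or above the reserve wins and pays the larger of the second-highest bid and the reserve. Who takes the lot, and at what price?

Rule: the highest bid at or above the reserve wins and pays the larger of the second-highest bid and the reserve.
Sorting bids: 4,794 (#41) > 4,516 (#31) > 4,437 (#36) > 3,913 (#23) > 3,646 (#16) > 2,120 (#14) > …
#41 has the top bid at or above the reserve ($4,794).
max(second-highest $4,516, reserve $4,749) = $4,749.

#41 pays $4,749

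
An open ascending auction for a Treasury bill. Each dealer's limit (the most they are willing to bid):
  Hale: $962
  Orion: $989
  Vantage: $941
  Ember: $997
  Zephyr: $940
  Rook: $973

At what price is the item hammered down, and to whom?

Ember wins at $989

Limits ranked: 997 (Ember) > 989 (Orion) > 973 (Rook) > 962 (Hale) > 941 (Vantage) > 940 (Zephyr)
Orion is the last rival to drop out, at $989; Ember remains and wins at that price.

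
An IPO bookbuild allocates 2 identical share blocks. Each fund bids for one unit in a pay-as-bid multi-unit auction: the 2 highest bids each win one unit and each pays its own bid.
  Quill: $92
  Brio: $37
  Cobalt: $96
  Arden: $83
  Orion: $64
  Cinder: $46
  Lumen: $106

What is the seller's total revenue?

Ordering the bids: 106 (Lumen), 96 (Cobalt), 92 (Quill), 83 (Arden), …
Top 2: Lumen, Cobalt.
Total revenue = 106 + 96 = $202.

Total revenue: $202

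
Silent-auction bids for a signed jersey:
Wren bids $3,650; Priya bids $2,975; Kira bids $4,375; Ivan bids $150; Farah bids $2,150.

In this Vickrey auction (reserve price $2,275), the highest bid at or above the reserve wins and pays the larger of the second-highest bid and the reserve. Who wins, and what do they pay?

Rule: the highest bid at or above the reserve wins and pays the larger of the second-highest bid and the reserve.
Bids in order: 4,375 (Kira) > 3,650 (Wren) > 2,975 (Priya) > 2,150 (Farah) > 150 (Ivan)
Highest eligible bid: Kira at $4,375.
max(second-highest $3,650, reserve $2,275) = $3,650; the reserve does not bind.

Kira pays $3,650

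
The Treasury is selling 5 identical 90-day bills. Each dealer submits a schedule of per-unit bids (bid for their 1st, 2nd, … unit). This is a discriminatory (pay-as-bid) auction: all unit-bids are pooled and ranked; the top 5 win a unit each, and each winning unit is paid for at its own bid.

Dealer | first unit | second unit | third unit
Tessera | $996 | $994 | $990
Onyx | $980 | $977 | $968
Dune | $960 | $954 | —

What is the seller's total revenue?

Total revenue: $4,937

All unit-bids, highest first — top 5: 996 (Tessera-1), 994 (Tessera-2), 990 (Tessera-3), 980 (Onyx-1), 977 (Onyx-2)
Next rejected bid: $968 (not a price — pay-as-bid).
Each winning unit pays its own bid.
Revenue = 996 + 994 + 990 + 980 + 977 = $4,937.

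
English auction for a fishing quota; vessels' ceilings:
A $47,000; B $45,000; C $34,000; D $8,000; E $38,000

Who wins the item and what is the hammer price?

Limits ranked: 47,000 (A) > 45,000 (B) > 38,000 (E) > 34,000 (C) > 8,000 (D)
Once the price passes $45,000, only A is left; the hammer falls at B's limit of $45,000.

A wins at $45,000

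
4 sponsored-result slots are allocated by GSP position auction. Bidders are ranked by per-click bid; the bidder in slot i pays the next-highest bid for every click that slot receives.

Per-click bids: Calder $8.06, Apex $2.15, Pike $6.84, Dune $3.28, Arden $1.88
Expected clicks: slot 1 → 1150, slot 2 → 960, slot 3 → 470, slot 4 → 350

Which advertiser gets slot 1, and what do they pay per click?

Ranked by bid: $8.06 (Calder) > $6.84 (Pike) > $3.28 (Dune) > $2.15 (Apex) > $1.88 (Arden)
Slot 1 goes to the first-ranked bidder, Calder, who pays the next bid down: $6.84/click.

Calder; $6.84 per click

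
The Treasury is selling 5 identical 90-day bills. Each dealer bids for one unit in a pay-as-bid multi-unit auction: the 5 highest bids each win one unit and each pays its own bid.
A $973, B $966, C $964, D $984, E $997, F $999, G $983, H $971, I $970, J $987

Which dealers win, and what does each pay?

Sorting: 999 (F), 997 (E), 987 (J), 984 (D), 983 (G), 973 (A), 971 (H), …
The 5 highest are F, E, J, D, G.
Each winner pays its own bid: F $999, E $997, J $987, D $984, G $983.

F $999, E $997, J $987, D $984, G $983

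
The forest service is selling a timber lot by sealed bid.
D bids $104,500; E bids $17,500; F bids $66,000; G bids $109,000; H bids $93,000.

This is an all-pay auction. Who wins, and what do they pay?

Bids ranked: 109,000 (G) > 104,500 (D) > 93,000 (H) > 66,000 (F) > 17,500 (E)
G wins with the top bid; all bids are sunk regardless.

G pays $109,000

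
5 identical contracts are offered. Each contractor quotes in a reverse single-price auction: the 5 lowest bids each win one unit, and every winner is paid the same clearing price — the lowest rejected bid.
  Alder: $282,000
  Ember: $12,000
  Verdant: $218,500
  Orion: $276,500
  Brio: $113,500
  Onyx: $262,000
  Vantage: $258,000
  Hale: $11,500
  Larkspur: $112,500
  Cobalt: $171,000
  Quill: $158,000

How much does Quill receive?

Sorting: 11,500 (Hale), 12,000 (Ember), 112,500 (Larkspur), 113,500 (Brio), 158,000 (Quill), 171,000 (Cobalt), 218,500 (Verdant), …
Lowest 5: Hale, Ember, Larkspur, Brio, Quill.
Clearing price = lowest rejected bid = $171,000.
Quill wins → is paid $171,000.

Quill is paid $171,000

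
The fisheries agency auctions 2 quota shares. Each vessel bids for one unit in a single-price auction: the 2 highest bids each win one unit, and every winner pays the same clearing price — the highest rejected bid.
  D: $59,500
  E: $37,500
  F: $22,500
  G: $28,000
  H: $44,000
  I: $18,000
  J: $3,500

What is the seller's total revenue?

Sorting: 59,500 (D), 44,000 (H), 37,500 (E), 28,000 (G), …
The 2 highest are D, H.
First losing bid is E's $37,500, which sets the uniform price.
Total revenue = 2 × $37,500 = $75,000.

Total revenue: $75,000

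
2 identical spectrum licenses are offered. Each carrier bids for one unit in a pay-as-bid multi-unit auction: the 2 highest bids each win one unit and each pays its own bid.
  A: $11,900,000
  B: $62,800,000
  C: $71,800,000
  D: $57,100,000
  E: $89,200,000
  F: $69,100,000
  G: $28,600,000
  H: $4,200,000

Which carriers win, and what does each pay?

E $89,200,000, C $71,800,000

Ordering the bids: 89,200,000 (E), 71,800,000 (C), 69,100,000 (F), 62,800,000 (B), …
Top 2: E, C.
Each winner pays its own bid: E $89,200,000, C $71,800,000.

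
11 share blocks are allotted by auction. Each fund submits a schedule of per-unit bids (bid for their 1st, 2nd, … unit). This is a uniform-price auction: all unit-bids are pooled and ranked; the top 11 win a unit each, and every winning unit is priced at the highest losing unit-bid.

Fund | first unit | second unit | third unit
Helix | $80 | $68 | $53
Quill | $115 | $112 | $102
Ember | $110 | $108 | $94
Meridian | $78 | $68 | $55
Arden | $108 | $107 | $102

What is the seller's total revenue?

All unit-bids, highest first — top 11: 115 (Quill-1), 112 (Quill-2), 110 (Ember-1), 108 (Ember-2), 108 (Arden-1), 107 (Arden-2), 102 (Quill-3), 102 (Arden-3), 94 (Ember-3), 80 (Helix-1), 78 (Meridian-1)
The (k+1)-th unit-bid is $68.
Allocation: Arden 3, Ember 3, Helix 1, Meridian 1, Quill 3. Every unit priced at $68.
Revenue = 11 × 68 = $748.

Total revenue: $748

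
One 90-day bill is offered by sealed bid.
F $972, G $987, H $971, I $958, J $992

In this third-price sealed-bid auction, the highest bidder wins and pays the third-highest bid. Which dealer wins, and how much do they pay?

Bids in order: 992 (J) > 987 (G) > 972 (F) > 971 (H) > 958 (I)
J is highest; pays the third-highest bid, $972.

J pays $972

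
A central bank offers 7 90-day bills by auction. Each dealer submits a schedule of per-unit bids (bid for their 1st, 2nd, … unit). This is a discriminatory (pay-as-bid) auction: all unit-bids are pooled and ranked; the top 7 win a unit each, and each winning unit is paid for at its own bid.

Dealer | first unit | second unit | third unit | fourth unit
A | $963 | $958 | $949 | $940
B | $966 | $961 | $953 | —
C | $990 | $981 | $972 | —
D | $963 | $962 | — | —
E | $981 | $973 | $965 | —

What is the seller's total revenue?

Total revenue: $6,828

All unit-bids, highest first — top 7: 990 (C-1), 981 (C-2), 981 (E-1), 973 (E-2), 972 (C-3), 966 (B-1), 965 (E-3)
Next rejected bid: $963 (not a price — pay-as-bid).
Each winning unit pays its own bid.
Revenue = 990 + 981 + 981 + 973 + 972 + 966 + 965 = $6,828.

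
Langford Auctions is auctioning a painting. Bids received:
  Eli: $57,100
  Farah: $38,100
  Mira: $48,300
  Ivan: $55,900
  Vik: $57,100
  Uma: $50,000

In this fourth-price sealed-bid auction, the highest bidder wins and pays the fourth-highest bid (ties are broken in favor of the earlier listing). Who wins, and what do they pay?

Eli pays $50,000

Bids in order: 57,100 (Eli) > 57,100 (Vik) > 55,900 (Ivan) > 50,000 (Uma) > 48,300 (Mira) > 38,100 (Farah)
Tie at $57,100 → Eli wins by tie-break.
Eli is highest; pays the fourth-highest bid, $50,000.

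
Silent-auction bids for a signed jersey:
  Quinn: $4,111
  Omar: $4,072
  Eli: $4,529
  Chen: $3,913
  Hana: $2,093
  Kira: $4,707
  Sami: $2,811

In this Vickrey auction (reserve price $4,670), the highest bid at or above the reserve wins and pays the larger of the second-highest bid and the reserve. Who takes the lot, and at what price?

Vickrey auction (reserve price $4,670): the highest bid at or above the reserve wins and pays the larger of the second-highest bid and the reserve.
Bids ranked: 4,707 (Kira) > 4,529 (Eli) > 4,111 (Quinn) > 4,072 (Omar) > 3,913 (Chen) > 2,811 (Sami) > …
Highest eligible bid: Kira at $4,707.
Second-highest bid $4,529 is below the reserve $4,670, so the reserve binds → payment $4,670.

Kira pays $4,670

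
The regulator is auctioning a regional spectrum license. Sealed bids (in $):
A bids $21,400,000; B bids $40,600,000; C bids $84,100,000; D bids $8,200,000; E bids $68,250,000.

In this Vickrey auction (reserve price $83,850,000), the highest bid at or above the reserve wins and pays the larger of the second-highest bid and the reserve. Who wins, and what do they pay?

C pays $83,850,000

Bids ranked: 84,100,000 (C) > 68,250,000 (E) > 40,600,000 (B) > 21,400,000 (A) > 8,200,000 (D)
Highest eligible bid: C at $84,100,000.
max(second-highest $68,250,000, reserve $83,850,000) = $83,850,000.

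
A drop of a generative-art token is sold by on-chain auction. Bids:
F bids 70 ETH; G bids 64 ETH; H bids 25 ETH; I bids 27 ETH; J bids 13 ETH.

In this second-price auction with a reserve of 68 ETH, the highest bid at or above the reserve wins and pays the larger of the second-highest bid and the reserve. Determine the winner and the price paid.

Sorting bids: 70 (F) > 64 (G) > 27 (I) > 25 (H) > 13 (J)
F has the top bid at or above the reserve (70 ETH).
max(second-highest 64 ETH, reserve 68 ETH) = 68 ETH.

F pays 68 ETH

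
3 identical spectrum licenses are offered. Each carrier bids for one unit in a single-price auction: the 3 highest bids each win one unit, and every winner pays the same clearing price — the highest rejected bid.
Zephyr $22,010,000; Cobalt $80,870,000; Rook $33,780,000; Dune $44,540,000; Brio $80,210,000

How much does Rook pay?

Sorting: 80,870,000 (Cobalt), 80,210,000 (Brio), 44,540,000 (Dune), 33,780,000 (Rook), 22,010,000 (Zephyr)
The 3 highest are Cobalt, Brio, Dune.
Clearing price = highest rejected bid = $33,780,000.
Rook does not win → pays $0.

Rook pays $0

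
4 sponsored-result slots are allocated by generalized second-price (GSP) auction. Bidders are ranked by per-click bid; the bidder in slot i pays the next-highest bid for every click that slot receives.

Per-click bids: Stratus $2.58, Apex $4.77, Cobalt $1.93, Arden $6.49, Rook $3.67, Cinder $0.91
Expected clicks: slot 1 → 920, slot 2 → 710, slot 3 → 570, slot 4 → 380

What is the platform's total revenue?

Total revenue: $9198.10

Ranked by bid: $6.49 (Arden) > $4.77 (Apex) > $3.67 (Rook) > $2.58 (Stratus) > $1.93 (Cobalt) > …
Slot 1: Arden pays $4.77 × 920 = $4388.40
Slot 2: Apex pays $3.67 × 710 = $2605.70
Slot 3: Rook pays $2.58 × 570 = $1470.60
Slot 4: Stratus pays $1.93 × 380 = $733.40
Total = $9198.10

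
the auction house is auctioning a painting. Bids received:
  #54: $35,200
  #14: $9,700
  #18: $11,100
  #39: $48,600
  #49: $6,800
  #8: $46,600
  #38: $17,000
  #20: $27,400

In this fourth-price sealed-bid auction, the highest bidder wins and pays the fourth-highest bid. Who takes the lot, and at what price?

Sorting bids: 48,600 (#39) > 46,600 (#8) > 35,200 (#54) > 27,400 (#20) > 17,000 (#38) > 11,100 (#18) > …
#39 is highest; pays the fourth-highest bid, $27,400.

#39 pays $27,400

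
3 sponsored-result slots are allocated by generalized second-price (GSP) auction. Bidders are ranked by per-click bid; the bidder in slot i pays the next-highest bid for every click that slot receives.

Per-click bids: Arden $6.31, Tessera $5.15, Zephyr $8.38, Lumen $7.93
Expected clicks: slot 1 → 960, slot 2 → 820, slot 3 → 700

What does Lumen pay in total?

Lumen pays $5174.20

Sorting advertisers: $8.38 (Zephyr) > $7.93 (Lumen) > $6.31 (Arden) > $5.15 (Tessera)
Lumen holds slot 2 → pays next bid $6.31 × 820 clicks = $5174.20.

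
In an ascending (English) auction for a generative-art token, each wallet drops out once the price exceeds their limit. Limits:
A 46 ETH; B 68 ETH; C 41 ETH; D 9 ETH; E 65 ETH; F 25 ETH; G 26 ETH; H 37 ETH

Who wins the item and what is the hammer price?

Limits ranked: 68 (B) > 65 (E) > 46 (A) > 41 (C) > 37 (H) > 26 (G) > …
E is the last rival to drop out, at 65 ETH; B remains and wins at that price.

B wins at 65 ETH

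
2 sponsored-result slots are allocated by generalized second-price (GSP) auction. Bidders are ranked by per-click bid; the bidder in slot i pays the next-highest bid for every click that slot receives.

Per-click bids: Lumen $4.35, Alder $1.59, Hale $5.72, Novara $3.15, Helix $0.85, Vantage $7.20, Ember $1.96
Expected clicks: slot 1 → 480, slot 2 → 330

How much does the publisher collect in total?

Sorting advertisers: $7.20 (Vantage) > $5.72 (Hale) > $4.35 (Lumen) > …
Slot 1: Vantage pays $5.72 × 480 = $2745.60
Slot 2: Hale pays $4.35 × 330 = $1435.50
Total = $4181.10

Total revenue: $4181.10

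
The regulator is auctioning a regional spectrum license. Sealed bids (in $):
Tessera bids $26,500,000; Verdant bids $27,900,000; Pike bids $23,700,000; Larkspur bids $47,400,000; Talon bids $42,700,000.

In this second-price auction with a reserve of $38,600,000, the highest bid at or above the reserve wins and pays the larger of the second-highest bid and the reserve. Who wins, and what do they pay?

Bids in order: 47,400,000 (Larkspur) > 42,700,000 (Talon) > 27,900,000 (Verdant) > 26,500,000 (Tessera) > 23,700,000 (Pike)
Highest eligible bid: Larkspur at $47,400,000.
Second-highest bid $42,700,000 exceeds the reserve $38,600,000 → payment $42,700,000.

Larkspur pays $42,700,000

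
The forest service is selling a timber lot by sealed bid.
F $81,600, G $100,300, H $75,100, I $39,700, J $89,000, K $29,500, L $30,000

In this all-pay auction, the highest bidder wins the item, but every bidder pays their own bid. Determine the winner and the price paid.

Bids ranked: 100,300 (G) > 89,000 (J) > 81,600 (F) > 75,100 (H) > 39,700 (I) > 30,000 (L) > …
G is highest and takes the item; every bidder forfeits their bid.

G pays $100,300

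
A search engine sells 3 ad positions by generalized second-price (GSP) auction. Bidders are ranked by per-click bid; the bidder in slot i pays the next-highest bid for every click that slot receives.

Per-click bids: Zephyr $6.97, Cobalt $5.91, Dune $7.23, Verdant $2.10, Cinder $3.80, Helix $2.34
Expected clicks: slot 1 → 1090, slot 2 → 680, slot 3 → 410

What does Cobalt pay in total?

Cobalt pays $1558.00

Per-click bids in order: $7.23 (Dune) > $6.97 (Zephyr) > $5.91 (Cobalt) > $3.80 (Cinder) > …
Cobalt holds slot 3 → pays next bid $3.80 × 410 clicks = $1558.00.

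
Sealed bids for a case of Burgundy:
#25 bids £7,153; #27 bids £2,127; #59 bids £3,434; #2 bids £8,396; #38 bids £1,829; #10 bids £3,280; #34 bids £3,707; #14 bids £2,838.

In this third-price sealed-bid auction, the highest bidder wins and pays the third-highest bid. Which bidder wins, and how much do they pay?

#2 pays £3,707

Bids ranked: 8,396 (#2) > 7,153 (#25) > 3,707 (#34) > 3,434 (#59) > 3,280 (#10) > 2,838 (#14) > …
#2 wins; payment is bid #3 in the ranking = £3,707.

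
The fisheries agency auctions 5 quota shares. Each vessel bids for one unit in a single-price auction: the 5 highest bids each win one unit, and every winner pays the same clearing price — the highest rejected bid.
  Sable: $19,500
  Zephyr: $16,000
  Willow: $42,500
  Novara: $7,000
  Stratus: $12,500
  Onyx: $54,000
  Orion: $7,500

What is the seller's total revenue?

Sorting: 54,000 (Onyx), 42,500 (Willow), 19,500 (Sable), 16,000 (Zephyr), 12,500 (Stratus), 7,500 (Orion), 7,000 (Novara)
Winners (5 units): Onyx, Willow, Sable, Zephyr, Stratus.
First losing bid is Orion's $7,500, which sets the uniform price.
Total revenue = 5 × $7,500 = $37,500.

Total revenue: $37,500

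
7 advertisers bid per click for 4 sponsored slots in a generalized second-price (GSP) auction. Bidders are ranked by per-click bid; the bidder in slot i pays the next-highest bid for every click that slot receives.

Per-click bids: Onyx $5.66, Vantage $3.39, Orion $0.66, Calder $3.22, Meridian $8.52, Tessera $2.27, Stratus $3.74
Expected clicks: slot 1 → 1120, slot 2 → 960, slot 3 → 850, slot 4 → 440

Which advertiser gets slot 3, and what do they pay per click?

Stratus; $3.39 per click

Sorting advertisers: $8.52 (Meridian) > $5.66 (Onyx) > $3.74 (Stratus) > $3.39 (Vantage) > $3.22 (Calder) > …
Slot 3 goes to the third-ranked bidder, Stratus, who pays the next bid down: $3.39/click.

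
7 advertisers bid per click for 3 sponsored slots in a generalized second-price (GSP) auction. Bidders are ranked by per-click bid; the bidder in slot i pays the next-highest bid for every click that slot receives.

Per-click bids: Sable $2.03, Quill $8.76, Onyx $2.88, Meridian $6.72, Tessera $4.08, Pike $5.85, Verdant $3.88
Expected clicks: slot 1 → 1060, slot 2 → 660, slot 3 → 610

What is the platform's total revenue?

Total revenue: $13473.00

Sorting advertisers: $8.76 (Quill) > $6.72 (Meridian) > $5.85 (Pike) > $4.08 (Tessera) > …
Slot 1: Quill pays $6.72 × 1060 = $7123.20
Slot 2: Meridian pays $5.85 × 660 = $3861.00
Slot 3: Pike pays $4.08 × 610 = $2488.80
Total = $13473.00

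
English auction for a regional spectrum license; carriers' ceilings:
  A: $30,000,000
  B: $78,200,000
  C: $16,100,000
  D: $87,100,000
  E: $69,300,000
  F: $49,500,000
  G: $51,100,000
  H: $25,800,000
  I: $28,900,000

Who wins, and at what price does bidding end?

D wins at $78,200,000

Open ascending-bid auction: the price rises until one bidder remains; the winner pays the price at which the last rival dropped out.
Sorting limits: 87,100,000 (D) > 78,200,000 (B) > 69,300,000 (E) > 51,100,000 (G) > 49,500,000 (F) > 30,000,000 (A) > …
Once the price passes $78,200,000, only D is left; the hammer falls at B's limit of $78,200,000.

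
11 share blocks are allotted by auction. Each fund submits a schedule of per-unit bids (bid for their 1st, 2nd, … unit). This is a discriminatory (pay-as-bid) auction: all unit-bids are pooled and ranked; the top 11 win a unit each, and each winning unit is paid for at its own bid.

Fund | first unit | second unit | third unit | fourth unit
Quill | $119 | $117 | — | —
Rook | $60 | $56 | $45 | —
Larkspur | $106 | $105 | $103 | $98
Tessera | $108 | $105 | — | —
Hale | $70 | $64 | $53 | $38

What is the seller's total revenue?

Total revenue: $1,055

Merging the schedules and taking the best 11: 119 (Quill-1), 117 (Quill-2), 108 (Tessera-1), 106 (Larkspur-1), 105 (Larkspur-2), 105 (Tessera-2), 103 (Larkspur-3), 98 (Larkspur-4), 70 (Hale-1), 64 (Hale-2), 60 (Rook-1)
Next rejected bid: $56 (not a price — pay-as-bid).
Each winning unit pays its own bid.
Revenue = 119 + 117 + 108 + 106 + 105 + 105 + 103 + 98 + 70 + 64 + 60 = $1,055.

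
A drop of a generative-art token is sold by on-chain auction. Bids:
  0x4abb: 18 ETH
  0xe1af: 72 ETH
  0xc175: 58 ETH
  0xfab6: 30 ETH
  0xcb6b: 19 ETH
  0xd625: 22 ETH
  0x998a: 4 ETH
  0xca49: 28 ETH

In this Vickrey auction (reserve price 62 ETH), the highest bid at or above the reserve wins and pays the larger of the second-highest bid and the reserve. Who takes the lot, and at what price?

Vickrey auction (reserve price 62 ETH): the highest bid at or above the reserve wins and pays the larger of the second-highest bid and the reserve.
Sorting bids: 72 (0xe1af) > 58 (0xc175) > 30 (0xfab6) > 28 (0xca49) > 22 (0xd625) > 19 (0xcb6b) > …
Highest eligible bid: 0xe1af at 72 ETH.
max(second-highest 58 ETH, reserve 62 ETH) = 62 ETH.

0xe1af pays 62 ETH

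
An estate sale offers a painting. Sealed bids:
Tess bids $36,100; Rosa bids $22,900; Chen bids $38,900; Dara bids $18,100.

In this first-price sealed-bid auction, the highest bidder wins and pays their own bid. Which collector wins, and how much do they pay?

First-price sealed-bid auction: the highest bidder wins and pays their own bid.
Bids in order: 38,900 (Chen) > 36,100 (Tess) > 22,900 (Rosa) > 18,100 (Dara)
Chen is highest → pays own bid, $38,900.

Chen pays $38,900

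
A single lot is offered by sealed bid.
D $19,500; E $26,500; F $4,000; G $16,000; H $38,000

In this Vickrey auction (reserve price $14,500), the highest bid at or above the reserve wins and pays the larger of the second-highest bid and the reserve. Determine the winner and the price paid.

H pays $26,500

Sorting bids: 38,000 (H) > 26,500 (E) > 19,500 (D) > 16,000 (G) > 4,000 (F)
H has the top bid at or above the reserve ($38,000).
Second-highest bid $26,500 exceeds the reserve $14,500 → payment $26,500.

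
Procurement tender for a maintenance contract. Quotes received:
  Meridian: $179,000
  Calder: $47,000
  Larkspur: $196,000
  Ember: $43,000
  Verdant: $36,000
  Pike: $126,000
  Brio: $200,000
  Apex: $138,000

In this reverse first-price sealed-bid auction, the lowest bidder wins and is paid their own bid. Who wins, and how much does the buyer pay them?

Rule: the lowest bidder wins and is paid their own bid.
Bids in order: 36,000 (Verdant) < 43,000 (Ember) < 47,000 (Calder) < 126,000 (Pike) < 138,000 (Apex) < 179,000 (Meridian) < …
Verdant has the lowest bid and is paid exactly that: $36,000.

Verdant is paid $36,000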